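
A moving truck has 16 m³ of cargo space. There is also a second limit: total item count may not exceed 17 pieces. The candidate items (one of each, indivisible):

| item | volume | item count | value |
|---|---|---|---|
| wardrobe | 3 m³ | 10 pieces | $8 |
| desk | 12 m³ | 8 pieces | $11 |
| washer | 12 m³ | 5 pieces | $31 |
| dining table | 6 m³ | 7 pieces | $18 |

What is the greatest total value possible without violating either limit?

Feasible sets respecting both limits:
- wardrobe+washer: volume 15, item count 15, value 39
- washer: volume 12, item count 5, value 31
- wardrobe+dining table: volume 9, item count 17, value 26
- dining table: volume 6, item count 7, value 18
Best: $39.

$39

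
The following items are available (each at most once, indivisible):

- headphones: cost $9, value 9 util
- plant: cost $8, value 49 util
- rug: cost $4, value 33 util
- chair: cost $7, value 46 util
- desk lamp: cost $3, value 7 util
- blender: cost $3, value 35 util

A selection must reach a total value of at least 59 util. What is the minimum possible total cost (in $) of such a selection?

Subsets with value ≥ 59, sorted by total cost:
- rug+blender: cost 7, value 68
- chair+blender: cost 10, value 81
- rug+desk lamp+blender: cost 10, value 75
- plant+blender: cost 11, value 84
Minimum cost: 7 $.

7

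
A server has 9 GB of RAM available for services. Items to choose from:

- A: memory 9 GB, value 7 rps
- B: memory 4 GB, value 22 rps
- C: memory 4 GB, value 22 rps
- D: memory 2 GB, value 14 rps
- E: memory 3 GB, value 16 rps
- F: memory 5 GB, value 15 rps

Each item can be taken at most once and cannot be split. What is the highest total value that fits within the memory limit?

This is a 0/1 knapsack; check combinations near the capacity.
- B+D+E: memory 4+2+3=9, value 22+14+16=52
- C+D+E: memory 4+2+3=9, value 22+14+16=52
- B+C: memory 4+4=8, value 22+22=44
- B+E: memory 4+3=7, value 22+16=38
- C+E: memory 4+3=7, value 22+16=38
Best: 52 rps.

52 rps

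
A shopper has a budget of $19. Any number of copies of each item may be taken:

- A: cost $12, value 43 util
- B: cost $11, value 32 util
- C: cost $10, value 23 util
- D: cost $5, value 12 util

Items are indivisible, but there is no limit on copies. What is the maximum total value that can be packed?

Best value-per-unit is A at 43/12; filling with it alone gives 1×43 = 43.
Optimal mix: 1×A + 1×D → cost 17, value 55.

55 util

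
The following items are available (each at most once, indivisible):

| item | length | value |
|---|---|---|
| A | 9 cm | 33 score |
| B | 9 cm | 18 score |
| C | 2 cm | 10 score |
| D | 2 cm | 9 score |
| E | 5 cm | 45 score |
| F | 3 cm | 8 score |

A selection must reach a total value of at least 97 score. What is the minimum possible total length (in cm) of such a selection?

Subsets with value ≥ 97, sorted by total length:
- A+C+D+E: length 18, value 97
- A+C+D+E+F: length 21, value 105
- A+B+C+E: length 25, value 106
Minimum length: 18 cm.

18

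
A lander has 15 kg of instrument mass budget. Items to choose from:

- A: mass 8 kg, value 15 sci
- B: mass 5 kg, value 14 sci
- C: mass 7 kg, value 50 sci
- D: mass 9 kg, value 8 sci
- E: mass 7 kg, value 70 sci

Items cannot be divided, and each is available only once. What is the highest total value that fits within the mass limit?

Check high-value combinations within 15 kg:
- C+E: mass 7+7=14, value 50+70=120
- A+E: mass 8+7=15, value 15+70=85
- B+E: mass 5+7=12, value 14+70=84
- E: mass 7, value 70
- A+C: mass 8+7=15, value 15+50=65
Best: 120 sci.

120 sci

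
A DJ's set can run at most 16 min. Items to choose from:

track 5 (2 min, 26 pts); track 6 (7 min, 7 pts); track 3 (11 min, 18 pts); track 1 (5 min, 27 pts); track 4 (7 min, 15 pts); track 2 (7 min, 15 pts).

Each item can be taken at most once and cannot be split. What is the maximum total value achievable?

Check high-value combinations within 16 min:
- track 5+track 1+track 4: duration 2+5+7=14, value 26+27+15=68
- track 5+track 1+track 2: duration 2+5+7=14, value 26+27+15=68
- track 5+track 6+track 1: duration 2+7+5=14, value 26+7+27=60
- track 5+track 4+track 2: duration 2+7+7=16, value 26+15+15=56
Best: 68 pts.

68 pts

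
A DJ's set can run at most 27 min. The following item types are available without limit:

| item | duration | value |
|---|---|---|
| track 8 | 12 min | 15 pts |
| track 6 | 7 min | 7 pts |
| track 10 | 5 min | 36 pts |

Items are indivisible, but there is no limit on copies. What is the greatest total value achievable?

180 pts

Best value-per-unit is track 10 at 36/5, and filling with it alone uses duration 5×5=25. No mix of the others beats 5×36 = 180.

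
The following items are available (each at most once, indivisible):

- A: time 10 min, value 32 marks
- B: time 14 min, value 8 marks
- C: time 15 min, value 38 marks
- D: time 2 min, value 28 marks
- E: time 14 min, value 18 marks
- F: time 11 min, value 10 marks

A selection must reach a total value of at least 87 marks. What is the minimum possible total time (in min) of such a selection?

Subsets with value ≥ 87, sorted by total time:
- A+C+D: time 27, value 98
- A+D+E+F: time 37, value 88
Minimum time: 27 min.

27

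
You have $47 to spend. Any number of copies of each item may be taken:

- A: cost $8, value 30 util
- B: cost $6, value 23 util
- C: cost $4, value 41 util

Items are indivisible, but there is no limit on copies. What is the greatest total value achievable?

451 util

Best value-per-unit is C at 41/4, and filling with it alone uses cost 11×4=44. No mix of the others beats 11×41 = 451.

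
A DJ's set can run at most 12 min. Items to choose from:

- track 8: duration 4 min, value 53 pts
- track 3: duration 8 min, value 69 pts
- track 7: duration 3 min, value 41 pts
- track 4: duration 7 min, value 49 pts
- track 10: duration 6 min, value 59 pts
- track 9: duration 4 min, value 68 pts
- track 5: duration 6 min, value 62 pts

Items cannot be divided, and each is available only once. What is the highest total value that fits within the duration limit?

162 pts

Check high-value combinations within 12 min:
- track 8+track 7+track 9: duration 4+3+4=11, value 53+41+68=162
- track 3+track 9: duration 8+4=12, value 69+68=137
- track 9+track 5: duration 4+6=10, value 68+62=130
- track 10+track 9: duration 6+4=10, value 59+68=127
Best: 162 pts.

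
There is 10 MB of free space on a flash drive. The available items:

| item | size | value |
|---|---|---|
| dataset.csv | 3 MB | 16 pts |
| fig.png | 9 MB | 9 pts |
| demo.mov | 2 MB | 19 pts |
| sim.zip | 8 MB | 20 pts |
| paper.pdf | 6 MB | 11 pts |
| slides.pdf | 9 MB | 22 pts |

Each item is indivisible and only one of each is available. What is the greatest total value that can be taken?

39 pts

Check high-value combinations within 10 MB:
- demo.mov+sim.zip: size 2+8=10, value 19+20=39
- dataset.csv+demo.mov: size 3+2=5, value 16+19=35
- demo.mov+paper.pdf: size 2+6=8, value 19+11=30
- dataset.csv+paper.pdf: size 3+6=9, value 16+11=27
- slides.pdf: size 9, value 22
Best: 39 pts.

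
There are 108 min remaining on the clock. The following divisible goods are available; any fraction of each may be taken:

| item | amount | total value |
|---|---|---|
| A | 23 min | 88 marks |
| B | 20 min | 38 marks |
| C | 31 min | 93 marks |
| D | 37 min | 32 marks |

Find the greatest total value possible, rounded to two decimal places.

Take in order of value per unit:
- A (88/23 per unit): all 23 → value 88, running total 88.00
- C (93/31 per unit): all 31 → value 93, running total 181.00
- B (38/20 per unit): all 20 → value 38, running total 219.00
- D (32/37 per unit): 34 of 37 → value 34×32/37 = 29.4054, running total 248.41
Total 248.41.

248.41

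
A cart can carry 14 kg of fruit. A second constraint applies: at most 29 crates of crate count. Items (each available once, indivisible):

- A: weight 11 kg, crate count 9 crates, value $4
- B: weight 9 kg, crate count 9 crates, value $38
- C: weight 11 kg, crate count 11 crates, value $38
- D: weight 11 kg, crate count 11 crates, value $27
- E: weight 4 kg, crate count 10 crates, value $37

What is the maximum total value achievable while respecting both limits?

Feasible sets respecting both limits:
- B+E: weight 13, crate count 19, value 75
- B: weight 9, crate count 9, value 38
- C: weight 11, crate count 11, value 38
- E: weight 4, crate count 10, value 37
Best: $75.

$75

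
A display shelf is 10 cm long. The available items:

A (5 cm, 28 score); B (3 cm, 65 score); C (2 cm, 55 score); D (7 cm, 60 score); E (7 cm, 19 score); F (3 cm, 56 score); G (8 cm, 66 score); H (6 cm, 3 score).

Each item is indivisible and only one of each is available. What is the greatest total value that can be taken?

Check high-value combinations within 10 cm:
- B+C+F: length 3+2+3=8, value 65+55+56=176
- A+B+C: length 5+3+2=10, value 28+65+55=148
- A+C+F: length 5+2+3=10, value 28+55+56=139
- B+D: length 3+7=10, value 65+60=125
Best: 176 score.

176 score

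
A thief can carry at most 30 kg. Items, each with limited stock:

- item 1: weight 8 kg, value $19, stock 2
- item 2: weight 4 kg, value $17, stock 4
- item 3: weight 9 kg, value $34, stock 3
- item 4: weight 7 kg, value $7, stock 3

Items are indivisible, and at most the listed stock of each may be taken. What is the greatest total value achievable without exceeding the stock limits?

Top feasible selections:
- 3×item 2 + 2×item 3: weight 30, value 119
- 1×item 1 + 3×item 2 + 1×item 3: weight 29, value 104
- 1×item 1 + 1×item 2 + 2×item 3: weight 30, value 104
- 4×item 2 + 1×item 3: weight 25, value 102
Best: $119.

$119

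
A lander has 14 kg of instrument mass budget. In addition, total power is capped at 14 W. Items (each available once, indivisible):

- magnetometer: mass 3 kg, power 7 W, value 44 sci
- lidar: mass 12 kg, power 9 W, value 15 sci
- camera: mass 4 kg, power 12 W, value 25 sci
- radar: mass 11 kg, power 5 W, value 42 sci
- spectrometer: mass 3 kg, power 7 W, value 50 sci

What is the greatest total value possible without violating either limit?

Feasible sets respecting both limits:
- magnetometer+spectrometer: mass 6, power 14, value 94
- radar+spectrometer: mass 14, power 12, value 92
- magnetometer+radar: mass 14, power 12, value 86
- spectrometer: mass 3, power 7, value 50
Best: 94 sci.

94 sci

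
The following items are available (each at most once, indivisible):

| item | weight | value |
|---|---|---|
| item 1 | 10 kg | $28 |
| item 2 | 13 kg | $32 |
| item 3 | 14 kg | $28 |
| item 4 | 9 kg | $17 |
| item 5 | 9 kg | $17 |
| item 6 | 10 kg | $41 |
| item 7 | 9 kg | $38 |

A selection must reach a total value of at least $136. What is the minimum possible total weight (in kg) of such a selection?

42

Subsets with value ≥ 136, sorted by total weight:
- item 1+item 2+item 6+item 7: weight 42, value 139
- item 2+item 3+item 6+item 7: weight 46, value 139
- item 1+item 4+item 5+item 6+item 7: weight 47, value 141
Minimum weight: 42 kg.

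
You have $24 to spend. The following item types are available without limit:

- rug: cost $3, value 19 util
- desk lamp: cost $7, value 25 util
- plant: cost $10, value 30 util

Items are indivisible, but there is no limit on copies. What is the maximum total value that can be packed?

152 util

Best value-per-unit is rug at 19/3, and filling with it alone uses cost 8×3=24. No mix of the others beats 8×19 = 152.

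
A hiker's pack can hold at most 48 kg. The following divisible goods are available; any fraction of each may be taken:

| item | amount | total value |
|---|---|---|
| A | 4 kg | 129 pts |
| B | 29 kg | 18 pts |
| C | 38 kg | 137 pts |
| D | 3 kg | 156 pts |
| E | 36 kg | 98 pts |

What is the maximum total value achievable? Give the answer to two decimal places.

Take in order of value per unit:
- D (156/3 per unit): all 3 → value 156, running total 156.00
- A (129/4 per unit): all 4 → value 129, running total 285.00
- C (137/38 per unit): all 38 → value 137, running total 422.00
- E (98/36 per unit): 3 of 36 → value 3×98/36 = 8.1667, running total 430.17
Total 430.17.

430.17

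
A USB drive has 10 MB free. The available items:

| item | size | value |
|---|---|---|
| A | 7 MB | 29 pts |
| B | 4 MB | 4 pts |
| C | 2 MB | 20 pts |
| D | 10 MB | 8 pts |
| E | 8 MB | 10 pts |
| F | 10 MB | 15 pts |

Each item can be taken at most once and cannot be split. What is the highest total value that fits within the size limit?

49 pts

Check high-value combinations within 10 MB:
- A+C: size 7+2=9, value 29+20=49
- C+E: size 2+8=10, value 20+10=30
- A: size 7, value 29
- B+C: size 4+2=6, value 4+20=24
Best: 49 pts.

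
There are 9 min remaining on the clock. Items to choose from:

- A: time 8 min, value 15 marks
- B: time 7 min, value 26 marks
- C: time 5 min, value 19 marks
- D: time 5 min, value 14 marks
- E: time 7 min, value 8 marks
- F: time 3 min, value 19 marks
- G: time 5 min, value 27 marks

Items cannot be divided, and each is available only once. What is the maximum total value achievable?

This is a 0/1 knapsack; check combinations near the capacity.
- F+G: time 3+5=8, value 19+27=46
- C+F: time 5+3=8, value 19+19=38
- D+F: time 5+3=8, value 14+19=33
Best: 46 marks.

46 marks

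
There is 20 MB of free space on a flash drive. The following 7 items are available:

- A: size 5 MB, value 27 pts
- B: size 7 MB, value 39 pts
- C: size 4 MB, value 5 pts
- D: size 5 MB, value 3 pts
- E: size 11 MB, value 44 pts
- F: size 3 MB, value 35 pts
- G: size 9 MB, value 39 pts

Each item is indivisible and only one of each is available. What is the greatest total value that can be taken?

113 pts

Check high-value combinations within 20 MB:
- B+F+G: size 7+3+9=19, value 39+35+39=113
- A+B+C+F: size 5+7+4+3=19, value 27+39+5+35=106
- A+E+F: size 5+11+3=19, value 27+44+35=106
- A+B+D+F: size 5+7+5+3=20, value 27+39+3+35=104
- A+B+F: size 5+7+3=15, value 27+39+35=101
Best: 113 pts.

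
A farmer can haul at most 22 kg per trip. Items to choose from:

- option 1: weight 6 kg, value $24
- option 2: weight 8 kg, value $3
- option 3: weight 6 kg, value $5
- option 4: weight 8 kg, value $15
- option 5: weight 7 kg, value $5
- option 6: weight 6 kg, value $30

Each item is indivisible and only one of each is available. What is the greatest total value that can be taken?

This is a 0/1 knapsack; check combinations near the capacity.
- option 1+option 4+option 6: weight 6+8+6=20, value 24+15+30=69
- option 1+option 3+option 6: weight 6+6+6=18, value 24+5+30=59
- option 1+option 5+option 6: weight 6+7+6=19, value 24+5+30=59
- option 1+option 2+option 6: weight 6+8+6=20, value 24+3+30=57
- option 1+option 6: weight 6+6=12, value 24+30=54
Best: $69.

$69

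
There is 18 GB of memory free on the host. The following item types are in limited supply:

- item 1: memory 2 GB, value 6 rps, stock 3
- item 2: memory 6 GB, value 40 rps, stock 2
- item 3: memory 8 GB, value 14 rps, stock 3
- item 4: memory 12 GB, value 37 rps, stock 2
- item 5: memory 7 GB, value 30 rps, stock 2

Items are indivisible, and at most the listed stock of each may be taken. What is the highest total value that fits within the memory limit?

Top feasible selections:
- 3×item 1 + 2×item 2: memory 18, value 98
- 2×item 1 + 2×item 2: memory 16, value 92
- 1×item 1 + 2×item 2: memory 14, value 86
- 2×item 1 + 1×item 2 + 1×item 5: memory 17, value 82
Best: 98 rps.

98 rps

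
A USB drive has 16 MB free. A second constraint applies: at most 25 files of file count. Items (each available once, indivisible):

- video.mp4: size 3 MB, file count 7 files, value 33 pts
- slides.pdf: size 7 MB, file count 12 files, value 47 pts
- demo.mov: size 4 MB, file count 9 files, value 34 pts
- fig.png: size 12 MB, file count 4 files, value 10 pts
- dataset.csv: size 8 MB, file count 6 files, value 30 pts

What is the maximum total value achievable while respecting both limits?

Feasible sets respecting both limits:
- video.mp4+demo.mov+dataset.csv: size 15, file count 22, value 97
- slides.pdf+demo.mov: size 11, file count 21, value 81
- video.mp4+slides.pdf: size 10, file count 19, value 80
- slides.pdf+dataset.csv: size 15, file count 18, value 77
Best: 97 pts.

97 pts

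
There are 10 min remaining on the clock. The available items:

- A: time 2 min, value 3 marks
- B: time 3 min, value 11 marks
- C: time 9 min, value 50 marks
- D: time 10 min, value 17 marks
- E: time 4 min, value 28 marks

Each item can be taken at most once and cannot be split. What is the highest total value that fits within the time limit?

Check high-value combinations within 10 min:
- C: time 9, value 50
- A+B+E: time 2+3+4=9, value 3+11+28=42
- B+E: time 3+4=7, value 11+28=39
Best: 50 marks.

50 marks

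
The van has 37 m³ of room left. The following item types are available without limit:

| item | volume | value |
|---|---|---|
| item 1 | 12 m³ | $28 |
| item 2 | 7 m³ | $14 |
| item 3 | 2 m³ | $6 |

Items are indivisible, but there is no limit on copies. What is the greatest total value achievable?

Best value-per-unit is item 3 at 6/2, and filling with it alone uses volume 18×2=36. No mix of the others beats 18×6 = 108.

$108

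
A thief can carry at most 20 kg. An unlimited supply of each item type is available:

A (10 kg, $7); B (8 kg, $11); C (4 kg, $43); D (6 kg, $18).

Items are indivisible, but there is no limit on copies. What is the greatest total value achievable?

$215

Best value-per-unit is C at 43/4, and filling with it alone uses weight 5×4=20. No mix of the others beats 5×43 = 215.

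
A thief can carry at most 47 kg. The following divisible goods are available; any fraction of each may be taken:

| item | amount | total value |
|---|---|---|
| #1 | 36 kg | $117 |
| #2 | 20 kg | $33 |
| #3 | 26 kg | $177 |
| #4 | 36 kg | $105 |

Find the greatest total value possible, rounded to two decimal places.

245.25

Take in order of value per unit:
- #3 (177/26 per unit): all 26 → value 177, running total 177.00
- #1 (117/36 per unit): 21 of 36 → value 21×117/36 = 68.2500, running total 245.25
Total 245.25.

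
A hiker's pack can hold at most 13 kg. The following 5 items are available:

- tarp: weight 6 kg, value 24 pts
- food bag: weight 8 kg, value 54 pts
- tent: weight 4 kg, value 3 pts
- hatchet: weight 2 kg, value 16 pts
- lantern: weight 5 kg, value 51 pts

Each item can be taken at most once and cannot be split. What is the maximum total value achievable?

Check high-value combinations within 13 kg:
- food bag+lantern: weight 8+5=13, value 54+51=105
- tarp+hatchet+lantern: weight 6+2+5=13, value 24+16+51=91
- tarp+lantern: weight 6+5=11, value 24+51=75
Best: 105 pts.

105 pts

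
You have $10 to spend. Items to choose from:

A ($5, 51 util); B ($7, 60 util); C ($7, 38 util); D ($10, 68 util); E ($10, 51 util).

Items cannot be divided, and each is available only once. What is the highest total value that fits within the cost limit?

68 util

Check high-value combinations within $10:
- D: cost 10, value 68
- B: cost 7, value 60
- A: cost 5, value 51
Best: 68 util.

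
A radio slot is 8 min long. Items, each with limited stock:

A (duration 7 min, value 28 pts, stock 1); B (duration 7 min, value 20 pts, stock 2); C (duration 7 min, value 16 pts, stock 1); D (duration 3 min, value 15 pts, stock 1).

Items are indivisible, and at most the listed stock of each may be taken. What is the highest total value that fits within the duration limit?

28 pts

Top feasible selections:
- 1×A: duration 7, value 28
- 1×B: duration 7, value 20
- 1×C: duration 7, value 16
Best: 28 pts.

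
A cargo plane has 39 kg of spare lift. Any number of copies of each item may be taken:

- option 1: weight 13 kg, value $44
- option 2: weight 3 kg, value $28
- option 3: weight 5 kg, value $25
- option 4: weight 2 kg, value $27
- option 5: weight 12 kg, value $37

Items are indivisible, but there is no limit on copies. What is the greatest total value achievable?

Best value-per-unit is option 4 at 27/2; filling with it alone gives 19×27 = 513.
Optimal mix: 1×option 2 + 18×option 4 → weight 39, value 514.

$514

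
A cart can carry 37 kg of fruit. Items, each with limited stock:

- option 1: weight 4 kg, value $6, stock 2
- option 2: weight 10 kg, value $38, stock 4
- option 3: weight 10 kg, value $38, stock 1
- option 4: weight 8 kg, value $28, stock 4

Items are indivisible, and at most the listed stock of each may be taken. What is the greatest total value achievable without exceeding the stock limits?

$132

Top feasible selections:
- 1×option 2 + 1×option 3 + 2×option 4: weight 36, value 132
- 2×option 2 + 2×option 4: weight 36, value 132
- 1×option 3 + 3×option 4: weight 34, value 122
- 1×option 2 + 3×option 4: weight 34, value 122
Best: $132.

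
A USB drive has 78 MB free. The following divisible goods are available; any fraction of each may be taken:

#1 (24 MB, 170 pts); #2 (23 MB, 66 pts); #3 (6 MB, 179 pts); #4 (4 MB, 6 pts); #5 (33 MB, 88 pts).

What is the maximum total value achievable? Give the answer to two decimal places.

Take in order of value per unit:
- #3 (179/6 per unit): all 6 → value 179, running total 179.00
- #1 (170/24 per unit): all 24 → value 170, running total 349.00
- #2 (66/23 per unit): all 23 → value 66, running total 415.00
- #5 (88/33 per unit): 25 of 33 → value 25×88/33 = 66.6667, running total 481.67
Total 481.67.

481.67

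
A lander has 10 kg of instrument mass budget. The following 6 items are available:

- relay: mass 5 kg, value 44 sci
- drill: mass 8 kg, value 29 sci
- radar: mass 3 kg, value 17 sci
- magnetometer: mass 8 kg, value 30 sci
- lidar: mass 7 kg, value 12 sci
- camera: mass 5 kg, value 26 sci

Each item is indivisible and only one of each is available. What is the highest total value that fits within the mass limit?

Check high-value combinations within 10 kg:
- relay+camera: mass 5+5=10, value 44+26=70
- relay+radar: mass 5+3=8, value 44+17=61
- relay: mass 5, value 44
- radar+camera: mass 3+5=8, value 17+26=43
Best: 70 sci.

70 sci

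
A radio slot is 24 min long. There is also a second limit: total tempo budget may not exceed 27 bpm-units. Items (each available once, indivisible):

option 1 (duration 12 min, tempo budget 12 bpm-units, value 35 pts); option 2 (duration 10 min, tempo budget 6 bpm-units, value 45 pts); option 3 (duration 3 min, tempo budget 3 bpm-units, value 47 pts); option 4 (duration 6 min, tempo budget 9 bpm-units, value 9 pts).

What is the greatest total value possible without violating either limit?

101 pts

Feasible sets respecting both limits:
- option 2+option 3+option 4: duration 19, tempo budget 18, value 101
- option 2+option 3: duration 13, tempo budget 9, value 92
- option 1+option 3+option 4: duration 21, tempo budget 24, value 91
Best: 101 pts.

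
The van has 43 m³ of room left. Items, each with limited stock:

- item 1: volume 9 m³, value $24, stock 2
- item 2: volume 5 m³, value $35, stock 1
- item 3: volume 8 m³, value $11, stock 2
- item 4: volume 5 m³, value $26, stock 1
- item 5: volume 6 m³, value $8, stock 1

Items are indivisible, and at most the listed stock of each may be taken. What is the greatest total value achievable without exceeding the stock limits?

$128

Top feasible selections:
- 2×item 1 + 1×item 2 + 1×item 3 + 1×item 4 + 1×item 5: volume 42, value 128
- 2×item 1 + 1×item 2 + 1×item 3 + 1×item 4: volume 36, value 120
Best: $128.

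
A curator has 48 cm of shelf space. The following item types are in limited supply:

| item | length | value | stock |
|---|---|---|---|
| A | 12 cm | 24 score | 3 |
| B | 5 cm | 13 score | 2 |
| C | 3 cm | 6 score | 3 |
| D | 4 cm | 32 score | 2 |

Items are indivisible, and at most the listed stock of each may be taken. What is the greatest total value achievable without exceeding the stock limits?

Top feasible selections:
- 2×A + 2×B + 2×C + 2×D: length 48, value 150
- 2×A + 2×B + 1×C + 2×D: length 45, value 144
- 2×A + 1×B + 3×C + 2×D: length 46, value 143
- 3×A + 1×C + 2×D: length 47, value 142
Best: 150 score.

150 score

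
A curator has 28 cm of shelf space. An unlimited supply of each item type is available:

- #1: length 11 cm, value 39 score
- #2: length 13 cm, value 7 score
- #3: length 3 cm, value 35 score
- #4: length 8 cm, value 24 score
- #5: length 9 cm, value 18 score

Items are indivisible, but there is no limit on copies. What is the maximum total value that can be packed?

Best value-per-unit is #3 at 35/3, and filling with it alone uses length 9×3=27. No mix of the others beats 9×35 = 315.

315 score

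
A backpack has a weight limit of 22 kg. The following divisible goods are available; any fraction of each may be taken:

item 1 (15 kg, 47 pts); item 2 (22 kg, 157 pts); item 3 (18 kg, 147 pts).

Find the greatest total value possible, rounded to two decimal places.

175.55

Take in order of value per unit:
- item 3 (147/18 per unit): all 18 → value 147, running total 147.00
- item 2 (157/22 per unit): 4 of 22 → value 4×157/22 = 28.5455, running total 175.55
Total 175.55.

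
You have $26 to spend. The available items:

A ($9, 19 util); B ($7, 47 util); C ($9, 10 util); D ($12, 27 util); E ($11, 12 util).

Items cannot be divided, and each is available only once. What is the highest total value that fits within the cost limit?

Check high-value combinations within $26:
- A+B+C: cost 9+7+9=25, value 19+47+10=76
- B+D: cost 7+12=19, value 47+27=74
- A+B: cost 9+7=16, value 19+47=66
- B+E: cost 7+11=18, value 47+12=59
- B+C: cost 7+9=16, value 47+10=57
Best: 76 util.

76 util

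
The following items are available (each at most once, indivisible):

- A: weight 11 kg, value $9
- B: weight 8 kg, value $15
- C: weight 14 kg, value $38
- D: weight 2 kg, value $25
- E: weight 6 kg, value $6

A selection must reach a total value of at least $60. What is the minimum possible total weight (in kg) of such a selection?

16

Subsets with value ≥ 60, sorted by total weight:
- C+D: weight 16, value 63
- C+D+E: weight 22, value 69
Minimum weight: 16 kg.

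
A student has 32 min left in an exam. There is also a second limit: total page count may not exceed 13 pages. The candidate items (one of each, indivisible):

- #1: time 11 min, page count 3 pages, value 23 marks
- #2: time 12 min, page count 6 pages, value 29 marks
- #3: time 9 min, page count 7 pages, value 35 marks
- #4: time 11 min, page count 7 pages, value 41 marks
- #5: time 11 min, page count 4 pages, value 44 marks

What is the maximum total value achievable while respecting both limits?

85 marks

Feasible sets respecting both limits:
- #4+#5: time 22, page count 11, value 85
- #3+#5: time 20, page count 11, value 79
- #2+#5: time 23, page count 10, value 73
- #2+#4: time 23, page count 13, value 70
Best: 85 marks.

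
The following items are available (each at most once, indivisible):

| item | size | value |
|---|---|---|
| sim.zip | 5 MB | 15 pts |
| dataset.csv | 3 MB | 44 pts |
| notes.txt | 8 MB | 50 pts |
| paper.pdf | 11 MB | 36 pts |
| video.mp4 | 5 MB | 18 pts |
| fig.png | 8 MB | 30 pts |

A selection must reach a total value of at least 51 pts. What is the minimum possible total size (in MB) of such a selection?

8

Subsets with value ≥ 51, sorted by total size:
- dataset.csv+video.mp4: size 8, value 62
- sim.zip+dataset.csv: size 8, value 59
- dataset.csv+notes.txt: size 11, value 94
Minimum size: 8 MB.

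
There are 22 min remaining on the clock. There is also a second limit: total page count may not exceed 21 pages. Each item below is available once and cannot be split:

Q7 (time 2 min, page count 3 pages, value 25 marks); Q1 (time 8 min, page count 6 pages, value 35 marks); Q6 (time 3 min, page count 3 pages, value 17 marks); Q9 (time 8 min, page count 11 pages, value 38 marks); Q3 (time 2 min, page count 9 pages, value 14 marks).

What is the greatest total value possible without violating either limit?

98 marks

Feasible sets respecting both limits:
- Q7+Q1+Q9: time 18, page count 20, value 98
- Q7+Q1+Q6+Q3: time 15, page count 21, value 91
- Q1+Q6+Q9: time 19, page count 20, value 90
- Q7+Q6+Q9: time 13, page count 17, value 80
Best: 98 marks.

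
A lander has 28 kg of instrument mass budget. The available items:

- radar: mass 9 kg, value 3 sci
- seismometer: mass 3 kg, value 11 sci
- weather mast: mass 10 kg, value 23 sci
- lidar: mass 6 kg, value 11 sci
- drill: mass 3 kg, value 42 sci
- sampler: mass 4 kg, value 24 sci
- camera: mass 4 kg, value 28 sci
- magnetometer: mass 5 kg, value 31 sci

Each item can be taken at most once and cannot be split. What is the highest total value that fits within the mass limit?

148 sci

This is a 0/1 knapsack; check combinations near the capacity.
- weather mast+drill+sampler+camera+magnetometer: mass 10+3+4+4+5=26, value 23+42+24+28+31=148
- seismometer+lidar+drill+sampler+camera+magnetometer: mass 3+6+3+4+4+5=25, value 11+11+42+24+28+31=147
- radar+seismometer+drill+sampler+camera+magnetometer: mass 9+3+3+4+4+5=28, value 3+11+42+24+28+31=139
Best: 148 sci.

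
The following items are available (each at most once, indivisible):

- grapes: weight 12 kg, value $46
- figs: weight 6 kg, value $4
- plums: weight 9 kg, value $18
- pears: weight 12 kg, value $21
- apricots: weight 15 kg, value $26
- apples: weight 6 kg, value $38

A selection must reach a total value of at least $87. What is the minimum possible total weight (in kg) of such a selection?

24

Subsets with value ≥ 87, sorted by total weight:
- grapes+figs+apples: weight 24, value 88
- grapes+plums+apples: weight 27, value 102
- grapes+pears+apples: weight 30, value 105
- grapes+apricots+apples: weight 33, value 110
Minimum weight: 24 kg.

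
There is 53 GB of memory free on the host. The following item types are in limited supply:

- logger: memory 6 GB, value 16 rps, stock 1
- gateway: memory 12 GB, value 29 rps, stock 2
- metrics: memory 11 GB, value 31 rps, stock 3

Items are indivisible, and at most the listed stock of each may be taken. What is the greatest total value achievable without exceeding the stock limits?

138 rps

Top feasible selections:
- 1×logger + 1×gateway + 3×metrics: memory 51, value 138
- 1×logger + 2×gateway + 2×metrics: memory 52, value 136
- 1×gateway + 3×metrics: memory 45, value 122
- 2×gateway + 2×metrics: memory 46, value 120
Best: 138 rps.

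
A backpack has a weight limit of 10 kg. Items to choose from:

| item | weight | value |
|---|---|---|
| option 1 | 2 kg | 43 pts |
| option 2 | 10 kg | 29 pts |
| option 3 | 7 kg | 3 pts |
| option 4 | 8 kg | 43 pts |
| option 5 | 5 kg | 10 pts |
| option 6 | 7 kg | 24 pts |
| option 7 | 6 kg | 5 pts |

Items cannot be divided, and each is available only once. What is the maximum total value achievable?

Check high-value combinations within 10 kg:
- option 1+option 4: weight 2+8=10, value 43+43=86
- option 1+option 6: weight 2+7=9, value 43+24=67
- option 1+option 5: weight 2+5=7, value 43+10=53
- option 1+option 7: weight 2+6=8, value 43+5=48
Best: 86 pts.

86 pts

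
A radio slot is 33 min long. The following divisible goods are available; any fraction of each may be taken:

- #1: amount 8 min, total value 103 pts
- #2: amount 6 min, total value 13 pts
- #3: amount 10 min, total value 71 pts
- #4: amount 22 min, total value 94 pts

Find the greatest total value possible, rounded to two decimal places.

238.09

Take in order of value per unit:
- #1 (103/8 per unit): all 8 → value 103, running total 103.00
- #3 (71/10 per unit): all 10 → value 71, running total 174.00
- #4 (94/22 per unit): 15 of 22 → value 15×94/22 = 64.0909, running total 238.09
Total 238.09.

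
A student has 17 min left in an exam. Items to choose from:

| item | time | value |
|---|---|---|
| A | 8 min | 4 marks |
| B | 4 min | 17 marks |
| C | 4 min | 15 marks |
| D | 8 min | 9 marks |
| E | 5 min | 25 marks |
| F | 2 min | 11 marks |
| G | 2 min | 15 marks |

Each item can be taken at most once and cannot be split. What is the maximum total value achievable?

Check high-value combinations within 17 min:
- B+C+E+F+G: time 4+4+5+2+2=17, value 17+15+25+11+15=83
- B+C+E+G: time 4+4+5+2=15, value 17+15+25+15=72
- B+E+F+G: time 4+5+2+2=13, value 17+25+11+15=68
- B+C+E+F: time 4+4+5+2=15, value 17+15+25+11=68
- C+E+F+G: time 4+5+2+2=13, value 15+25+11+15=66
Best: 83 marks.

83 marks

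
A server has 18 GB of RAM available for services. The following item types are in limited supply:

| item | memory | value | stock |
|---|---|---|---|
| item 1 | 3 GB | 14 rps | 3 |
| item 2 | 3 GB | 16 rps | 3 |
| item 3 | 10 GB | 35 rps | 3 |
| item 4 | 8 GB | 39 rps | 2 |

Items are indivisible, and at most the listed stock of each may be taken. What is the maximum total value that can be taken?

Best selections within memory 18 and stock limits:
- 3×item 1 + 3×item 2: memory 18, value 90
- 3×item 2 + 1×item 4: memory 17, value 87
- 1×item 1 + 2×item 2 + 1×item 4: memory 17, value 85
- 2×item 1 + 1×item 2 + 1×item 4: memory 17, value 83
Best: 90 rps.

90 rps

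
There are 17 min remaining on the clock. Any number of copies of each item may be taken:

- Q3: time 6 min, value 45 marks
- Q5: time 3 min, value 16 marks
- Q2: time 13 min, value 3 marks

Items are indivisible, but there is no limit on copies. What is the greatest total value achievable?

Best value-per-unit is Q3 at 45/6; filling with it alone gives 2×45 = 90.
Optimal mix: 2×Q3 + 1×Q5 → time 15, value 106.

106 marks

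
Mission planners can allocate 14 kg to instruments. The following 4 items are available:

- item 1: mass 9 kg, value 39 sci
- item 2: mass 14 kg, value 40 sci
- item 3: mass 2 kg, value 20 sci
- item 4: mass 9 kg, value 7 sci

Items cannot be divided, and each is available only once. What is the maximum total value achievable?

59 sci

This is a 0/1 knapsack; check combinations near the capacity.
- item 1+item 3: mass 9+2=11, value 39+20=59
- item 2: mass 14, value 40
- item 1: mass 9, value 39
Best: 59 sci.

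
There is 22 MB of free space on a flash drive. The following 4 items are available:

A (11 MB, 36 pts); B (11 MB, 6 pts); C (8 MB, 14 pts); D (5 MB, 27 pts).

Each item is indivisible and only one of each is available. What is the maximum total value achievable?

Check high-value combinations within 22 MB:
- A+D: size 11+5=16, value 36+27=63
- A+C: size 11+8=19, value 36+14=50
- A+B: size 11+11=22, value 36+6=42
- C+D: size 8+5=13, value 14+27=41
Best: 63 pts.

63 pts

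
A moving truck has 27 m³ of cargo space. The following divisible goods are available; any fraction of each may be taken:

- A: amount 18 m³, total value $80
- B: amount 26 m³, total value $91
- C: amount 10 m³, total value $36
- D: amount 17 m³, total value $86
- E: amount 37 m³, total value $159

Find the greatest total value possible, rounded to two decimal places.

130.44

Take in order of value per unit:
- D (86/17 per unit): all 17 → value 86, running total 86.00
- A (80/18 per unit): 10 of 18 → value 10×80/18 = 44.4444, running total 130.44
Total 130.44.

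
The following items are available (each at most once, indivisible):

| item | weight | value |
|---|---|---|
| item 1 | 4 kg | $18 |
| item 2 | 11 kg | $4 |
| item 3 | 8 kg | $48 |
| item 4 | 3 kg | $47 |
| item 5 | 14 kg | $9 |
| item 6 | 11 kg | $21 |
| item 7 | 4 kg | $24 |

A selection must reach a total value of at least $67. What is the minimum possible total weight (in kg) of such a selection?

Subsets with value ≥ 67, sorted by total weight:
- item 4+item 7: weight 7, value 71
- item 3+item 4: weight 11, value 95
Minimum weight: 7 kg.

7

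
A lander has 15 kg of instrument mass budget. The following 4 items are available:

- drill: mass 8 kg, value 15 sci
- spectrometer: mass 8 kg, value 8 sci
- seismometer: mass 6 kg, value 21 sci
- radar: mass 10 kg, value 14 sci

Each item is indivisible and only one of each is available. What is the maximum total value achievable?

36 sci

This is a 0/1 knapsack; check combinations near the capacity.
- drill+seismometer: mass 8+6=14, value 15+21=36
- spectrometer+seismometer: mass 8+6=14, value 8+21=29
- seismometer: mass 6, value 21
Best: 36 sci.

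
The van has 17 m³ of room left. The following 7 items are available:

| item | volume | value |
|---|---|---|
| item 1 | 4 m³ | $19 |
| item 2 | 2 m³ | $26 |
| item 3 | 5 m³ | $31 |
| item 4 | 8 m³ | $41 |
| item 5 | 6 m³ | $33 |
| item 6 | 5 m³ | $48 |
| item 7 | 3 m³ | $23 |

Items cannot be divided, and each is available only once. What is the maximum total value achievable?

Check high-value combinations within 17 m³:
- item 2+item 5+item 6+item 7: volume 2+6+5+3=16, value 26+33+48+23=130
- item 2+item 3+item 6+item 7: volume 2+5+5+3=15, value 26+31+48+23=128
- item 1+item 2+item 5+item 6: volume 4+2+6+5=17, value 19+26+33+48=126
- item 1+item 2+item 3+item 6: volume 4+2+5+5=16, value 19+26+31+48=124
- item 1+item 3+item 6+item 7: volume 4+5+5+3=17, value 19+31+48+23=121
Best: $130.

$130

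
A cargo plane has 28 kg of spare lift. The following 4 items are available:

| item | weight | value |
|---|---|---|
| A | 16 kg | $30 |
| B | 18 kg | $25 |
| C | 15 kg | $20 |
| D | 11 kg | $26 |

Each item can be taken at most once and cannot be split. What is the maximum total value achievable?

$56

This is a 0/1 knapsack; check combinations near the capacity.
- A+D: weight 16+11=27, value 30+26=56
- C+D: weight 15+11=26, value 20+26=46
- A: weight 16, value 30
- D: weight 11, value 26
- B: weight 18, value 25
Best: $56.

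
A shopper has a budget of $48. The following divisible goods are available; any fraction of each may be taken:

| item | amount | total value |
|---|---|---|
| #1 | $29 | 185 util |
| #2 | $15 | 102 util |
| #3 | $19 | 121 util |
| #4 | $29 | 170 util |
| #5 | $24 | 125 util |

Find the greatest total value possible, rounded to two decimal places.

Take in order of value per unit:
- #2 (102/15 per unit): all 15 → value 102, running total 102.00
- #1 (185/29 per unit): all 29 → value 185, running total 287.00
- #3 (121/19 per unit): 4 of 19 → value 4×121/19 = 25.4737, running total 312.47
Total 312.47.

312.47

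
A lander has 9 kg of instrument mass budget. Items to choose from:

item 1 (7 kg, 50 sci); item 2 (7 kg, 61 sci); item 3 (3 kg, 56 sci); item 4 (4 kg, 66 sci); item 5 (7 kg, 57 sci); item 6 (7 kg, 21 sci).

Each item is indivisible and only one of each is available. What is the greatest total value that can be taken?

Check high-value combinations within 9 kg:
- item 3+item 4: mass 3+4=7, value 56+66=122
- item 4: mass 4, value 66
- item 2: mass 7, value 61
- item 5: mass 7, value 57
- item 3: mass 3, value 56
Best: 122 sci.

122 sci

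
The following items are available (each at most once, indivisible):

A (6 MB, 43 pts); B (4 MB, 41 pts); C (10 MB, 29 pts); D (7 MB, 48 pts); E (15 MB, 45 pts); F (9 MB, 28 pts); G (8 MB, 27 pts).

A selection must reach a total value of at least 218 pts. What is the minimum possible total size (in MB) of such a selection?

Subsets with value ≥ 218, sorted by total size:
- A+B+D+E+F+G: size 49, value 232
- A+B+C+D+E+G: size 50, value 233
- A+B+C+D+E+F: size 51, value 234
Minimum size: 49 MB.

49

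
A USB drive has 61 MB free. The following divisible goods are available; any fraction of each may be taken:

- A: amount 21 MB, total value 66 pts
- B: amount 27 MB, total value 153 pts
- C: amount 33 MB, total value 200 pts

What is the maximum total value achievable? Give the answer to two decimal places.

Take in order of value per unit:
- C (200/33 per unit): all 33 → value 200, running total 200.00
- B (153/27 per unit): all 27 → value 153, running total 353.00
- A (66/21 per unit): 1 of 21 → value 1×66/21 = 3.1429, running total 356.14
Total 356.14.

356.14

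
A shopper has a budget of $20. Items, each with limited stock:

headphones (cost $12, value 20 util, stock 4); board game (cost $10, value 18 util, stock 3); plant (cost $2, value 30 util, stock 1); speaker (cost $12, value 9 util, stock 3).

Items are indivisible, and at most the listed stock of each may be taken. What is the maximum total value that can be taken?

Best selections within cost 20 and stock limits:
- 1×headphones + 1×plant: cost 14, value 50
- 1×board game + 1×plant: cost 12, value 48
- 1×plant + 1×speaker: cost 14, value 39
Best: 50 util.

50 util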